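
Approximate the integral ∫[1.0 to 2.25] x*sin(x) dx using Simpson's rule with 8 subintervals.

f(x) = x*sin(x)
a = 1.0, b = 2.25, n = 8
h = (b - a)/n = 0.156250

Simpson's rule: (h/3)[f(x₀) + 4f(x₁) + 2f(x₂) + ... + f(xₙ)]

x_0 = 1.0000, f(x_0) = 0.841471, coefficient = 1
x_1 = 1.1562, f(x_1) = 1.058315, coefficient = 4
x_2 = 1.3125, f(x_2) = 1.268960, coefficient = 2
x_3 = 1.4688, f(x_3) = 1.461109, coefficient = 4
x_4 = 1.6250, f(x_4) = 1.622613, coefficient = 2
x_5 = 1.7812, f(x_5) = 1.741949, coefficient = 4
x_6 = 1.9375, f(x_6) = 1.808684, coefficient = 2
x_7 = 2.0938, f(x_7) = 1.813916, coefficient = 4
x_8 = 2.2500, f(x_8) = 1.750665, coefficient = 1

I ≈ (0.156250/3) × 36.293804 = 1.890302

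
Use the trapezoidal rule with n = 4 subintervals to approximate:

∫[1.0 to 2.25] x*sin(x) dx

f(x) = x*sin(x)
a = 1.0, b = 2.25, n = 4
h = (b - a)/n = 0.312500

Trapezoidal rule: (h/2)[f(x₀) + 2f(x₁) + 2f(x₂) + ... + f(xₙ)]

x_0 = 1.0000, f(x_0) = 0.841471, coefficient = 1
x_1 = 1.3125, f(x_1) = 1.268960, coefficient = 2
x_2 = 1.6250, f(x_2) = 1.622613, coefficient = 2
x_3 = 1.9375, f(x_3) = 1.808684, coefficient = 2
x_4 = 2.2500, f(x_4) = 1.750665, coefficient = 1

I ≈ (0.312500/2) × 11.992650 = 1.873852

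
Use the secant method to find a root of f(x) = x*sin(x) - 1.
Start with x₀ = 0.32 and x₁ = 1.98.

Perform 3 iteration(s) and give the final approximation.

f(x) = x*sin(x) - 1
x₀ = 0.32, x₁ = 1.98

Secant formula: x_{n+1} = x_n - f(x_n)(x_n - x_{n-1})/(f(x_n) - f(x_{n-1}))

Iteration 1:
  f(0.320000) = -0.899339
  f(1.980000) = 0.816527
  x_2 = 1.980000 - 0.816527×(1.980000 - 0.320000)/(0.816527 - (-0.899339))
       = 1.190058
Iteration 2:
  f(1.980000) = 0.816527
  f(1.190058) = 0.104838
  x_3 = 1.190058 - 0.104838×(1.190058 - 1.980000)/(0.104838 - 0.816527)
       = 1.073692
Iteration 3:
  f(1.190058) = 0.104838
  f(1.073692) = -0.056260
  x_4 = 1.073692 - (-0.056260)×(1.073692 - 1.190058)/(-0.056260 - 0.104838)
       = 1.114330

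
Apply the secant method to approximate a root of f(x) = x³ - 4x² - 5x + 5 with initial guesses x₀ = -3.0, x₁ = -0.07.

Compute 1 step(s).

f(x) = x³ - 4x² - 5x + 5
x₀ = -3.0, x₁ = -0.07

Secant formula: x_{n+1} = x_n - f(x_n)(x_n - x_{n-1})/(f(x_n) - f(x_{n-1}))

Iteration 1:
  f(-3.000000) = -43.000000
  f(-0.070000) = 5.330057
  x_2 = -0.070000 - 5.330057×(-0.070000 - (-3.000000))/(5.330057 - (-43.000000))
       = -0.393134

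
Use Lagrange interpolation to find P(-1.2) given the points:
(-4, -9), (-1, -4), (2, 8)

Lagrange interpolation formula:
P(x) = Σ yᵢ × Lᵢ(x)
where Lᵢ(x) = Π_{j≠i} (x - xⱼ)/(xᵢ - xⱼ)

L_0(-1.2) = (-1.2 - (-1))/(-4 - (-1)) × (-1.2 - 2)/(-4 - 2) = 0.035556
L_1(-1.2) = (-1.2 - (-4))/(-1 - (-4)) × (-1.2 - 2)/(-1 - 2) = 0.995556
L_2(-1.2) = (-1.2 - (-4))/(2 - (-4)) × (-1.2 - (-1))/(2 - (-1)) = -0.031111

P(-1.2) = (-9)×L_0(-1.2) + (-4)×L_1(-1.2) + 8×L_2(-1.2)
P(-1.2) = -4.551111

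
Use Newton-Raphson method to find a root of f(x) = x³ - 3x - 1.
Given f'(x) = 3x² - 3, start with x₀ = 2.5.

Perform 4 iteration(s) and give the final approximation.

f(x) = x³ - 3x - 1
f'(x) = 3x² - 3
x₀ = 2.5

Newton-Raphson formula: x_{n+1} = x_n - f(x_n)/f'(x_n)

Iteration 1:
  f(2.500000) = 7.125000
  f'(2.500000) = 15.750000
  x_1 = 2.500000 - 7.125000/15.750000 = 2.047619
Iteration 2:
  f(2.047619) = 1.442285
  f'(2.047619) = 9.578231
  x_2 = 2.047619 - 1.442285/9.578231 = 1.897040
Iteration 3:
  f(1.897040) = 0.135870
  f'(1.897040) = 7.796278
  x_3 = 1.897040 - 0.135870/7.796278 = 1.879612
Iteration 4:
  f(1.879612) = 0.001723
  f'(1.879612) = 7.598824
  x_4 = 1.879612 - 0.001723/7.598824 = 1.879385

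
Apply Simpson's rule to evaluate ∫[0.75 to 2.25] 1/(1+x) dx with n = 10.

f(x) = 1/(1+x)
a = 0.75, b = 2.25, n = 10
h = (b - a)/n = 0.150000

Simpson's rule: (h/3)[f(x₀) + 4f(x₁) + 2f(x₂) + ... + f(xₙ)]

x_0 = 0.7500, f(x_0) = 0.571429, coefficient = 1
x_1 = 0.9000, f(x_1) = 0.526316, coefficient = 4
x_2 = 1.0500, f(x_2) = 0.487805, coefficient = 2
x_3 = 1.2000, f(x_3) = 0.454545, coefficient = 4
x_4 = 1.3500, f(x_4) = 0.425532, coefficient = 2
x_5 = 1.5000, f(x_5) = 0.400000, coefficient = 4
x_6 = 1.6500, f(x_6) = 0.377358, coefficient = 2
x_7 = 1.8000, f(x_7) = 0.357143, coefficient = 4
x_8 = 1.9500, f(x_8) = 0.338983, coefficient = 2
x_9 = 2.1000, f(x_9) = 0.322581, coefficient = 4
x_10 = 2.2500, f(x_10) = 0.307692, coefficient = 1

I ≈ (0.150000/3) × 12.380817 = 0.619041
Exact value: 0.619039
Error: 0.000002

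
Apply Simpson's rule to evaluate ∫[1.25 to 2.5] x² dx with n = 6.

f(x) = x²
a = 1.25, b = 2.5, n = 6
h = (b - a)/n = 0.208333

Simpson's rule: (h/3)[f(x₀) + 4f(x₁) + 2f(x₂) + ... + f(xₙ)]

x_0 = 1.2500, f(x_0) = 1.562500, coefficient = 1
x_1 = 1.4583, f(x_1) = 2.126736, coefficient = 4
x_2 = 1.6667, f(x_2) = 2.777778, coefficient = 2
x_3 = 1.8750, f(x_3) = 3.515625, coefficient = 4
x_4 = 2.0833, f(x_4) = 4.340278, coefficient = 2
x_5 = 2.2917, f(x_5) = 5.251736, coefficient = 4
x_6 = 2.5000, f(x_6) = 6.250000, coefficient = 1

I ≈ (0.208333/3) × 65.625000 = 4.557292
Exact value: 4.557292
Error: 0.000000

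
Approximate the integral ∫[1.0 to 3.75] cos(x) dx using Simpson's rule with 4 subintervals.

f(x) = cos(x)
a = 1.0, b = 3.75, n = 4
h = (b - a)/n = 0.687500

Simpson's rule: (h/3)[f(x₀) + 4f(x₁) + 2f(x₂) + ... + f(xₙ)]

x_0 = 1.0000, f(x_0) = 0.540302, coefficient = 1
x_1 = 1.6875, f(x_1) = -0.116439, coefficient = 4
x_2 = 2.3750, f(x_2) = -0.720278, coefficient = 2
x_3 = 3.0625, f(x_3) = -0.996874, coefficient = 4
x_4 = 3.7500, f(x_4) = -0.820559, coefficient = 1

I ≈ (0.687500/3) × -6.174065 = -1.414890
Exact value: -1.413032
Error: 0.001858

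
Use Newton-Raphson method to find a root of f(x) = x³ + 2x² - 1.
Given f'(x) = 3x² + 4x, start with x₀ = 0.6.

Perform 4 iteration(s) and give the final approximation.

f(x) = x³ + 2x² - 1
f'(x) = 3x² + 4x
x₀ = 0.6

Newton-Raphson formula: x_{n+1} = x_n - f(x_n)/f'(x_n)

Iteration 1:
  f(0.600000) = -0.064000
  f'(0.600000) = 3.480000
  x_1 = 0.600000 - (-0.064000)/3.480000 = 0.618391
Iteration 2:
  f(0.618391) = 0.001291
  f'(0.618391) = 3.620785
  x_2 = 0.618391 - 0.001291/3.620785 = 0.618034
Iteration 3:
  f(0.618034) = 0.000000
  f'(0.618034) = 3.618035
  x_3 = 0.618034 - 0.000000/3.618035 = 0.618034
Iteration 4:
  f(0.618034) = 0.000000
  f'(0.618034) = 3.618034
  x_4 = 0.618034 - 0.000000/3.618034 = 0.618034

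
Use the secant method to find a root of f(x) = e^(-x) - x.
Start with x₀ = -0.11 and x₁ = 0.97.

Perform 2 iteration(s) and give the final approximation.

f(x) = e^(-x) - x
x₀ = -0.11, x₁ = 0.97

Secant formula: x_{n+1} = x_n - f(x_n)(x_n - x_{n-1})/(f(x_n) - f(x_{n-1}))

Iteration 1:
  f(-0.110000) = 1.226278
  f(0.970000) = -0.590917
  x_2 = 0.970000 - (-0.590917)×(0.970000 - (-0.110000))/(-0.590917 - 1.226278)
       = 0.618805
Iteration 2:
  f(0.970000) = -0.590917
  f(0.618805) = -0.080217
  x_3 = 0.618805 - (-0.080217)×(0.618805 - 0.970000)/(-0.080217 - (-0.590917))
       = 0.563642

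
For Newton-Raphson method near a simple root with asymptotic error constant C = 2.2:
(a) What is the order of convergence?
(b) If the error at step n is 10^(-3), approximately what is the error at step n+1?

(a) Newton-Raphson has quadratic (order 2) convergence near simple roots.
    This means |e_{n+1}| ≈ C|e_n|².

(b) With |e_n| = 10^(-3) and C = 2.2:
    |e_{n+1}| ≈ 2.2 × (10^(-3))² = 2.2 × 10^(-6)

(a) 2 (quadratic); (b) |e_{n+1}| ≈ 2.200e-06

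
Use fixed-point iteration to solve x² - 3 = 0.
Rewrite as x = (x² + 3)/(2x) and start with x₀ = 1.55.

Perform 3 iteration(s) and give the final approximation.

Equation: x² - 3 = 0
Fixed-point form: x = (x² + 3)/(2x)
x₀ = 1.55

x_1 = g(1.550000) = 1.742742
x_2 = g(1.742742) = 1.732084
x_3 = g(1.732084) = 1.732051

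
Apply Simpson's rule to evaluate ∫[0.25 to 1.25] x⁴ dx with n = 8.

f(x) = x⁴
a = 0.25, b = 1.25, n = 8
h = (b - a)/n = 0.125000

Simpson's rule: (h/3)[f(x₀) + 4f(x₁) + 2f(x₂) + ... + f(xₙ)]

x_0 = 0.2500, f(x_0) = 0.003906, coefficient = 1
x_1 = 0.3750, f(x_1) = 0.019775, coefficient = 4
x_2 = 0.5000, f(x_2) = 0.062500, coefficient = 2
x_3 = 0.6250, f(x_3) = 0.152588, coefficient = 4
x_4 = 0.7500, f(x_4) = 0.316406, coefficient = 2
x_5 = 0.8750, f(x_5) = 0.586182, coefficient = 4
x_6 = 1.0000, f(x_6) = 1.000000, coefficient = 2
x_7 = 1.1250, f(x_7) = 1.601807, coefficient = 4
x_8 = 1.2500, f(x_8) = 2.441406, coefficient = 1

I ≈ (0.125000/3) × 14.644531 = 0.610189
Exact value: 0.610156
Error: 0.000033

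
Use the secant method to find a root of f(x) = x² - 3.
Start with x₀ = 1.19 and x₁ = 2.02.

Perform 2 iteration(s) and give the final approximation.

f(x) = x² - 3
x₀ = 1.19, x₁ = 2.02

Secant formula: x_{n+1} = x_n - f(x_n)(x_n - x_{n-1})/(f(x_n) - f(x_{n-1}))

Iteration 1:
  f(1.190000) = -1.583900
  f(2.020000) = 1.080400
  x_2 = 2.020000 - 1.080400×(2.020000 - 1.190000)/(1.080400 - (-1.583900))
       = 1.683427
Iteration 2:
  f(2.020000) = 1.080400
  f(1.683427) = -0.166074
  x_3 = 1.683427 - (-0.166074)×(1.683427 - 2.020000)/(-0.166074 - 1.080400)
       = 1.728270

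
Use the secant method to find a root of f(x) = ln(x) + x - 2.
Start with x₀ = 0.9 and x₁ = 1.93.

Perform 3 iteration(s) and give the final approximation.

f(x) = ln(x) + x - 2
x₀ = 0.9, x₁ = 1.93

Secant formula: x_{n+1} = x_n - f(x_n)(x_n - x_{n-1})/(f(x_n) - f(x_{n-1}))

Iteration 1:
  f(0.900000) = -1.205361
  f(1.930000) = 0.587520
  x_2 = 1.930000 - 0.587520×(1.930000 - 0.900000)/(0.587520 - (-1.205361))
       = 1.592473
Iteration 2:
  f(1.930000) = 0.587520
  f(1.592473) = 0.057761
  x_3 = 1.592473 - 0.057761×(1.592473 - 1.930000)/(0.057761 - 0.587520)
       = 1.555671
Iteration 3:
  f(1.592473) = 0.057761
  f(1.555671) = -0.002421
  x_4 = 1.555671 - (-0.002421)×(1.555671 - 1.592473)/(-0.002421 - 0.057761)
       = 1.557152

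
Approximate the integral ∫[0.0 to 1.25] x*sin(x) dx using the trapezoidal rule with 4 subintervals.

f(x) = x*sin(x)
a = 0.0, b = 1.25, n = 4
h = (b - a)/n = 0.312500

Trapezoidal rule: (h/2)[f(x₀) + 2f(x₁) + 2f(x₂) + ... + f(xₙ)]

x_0 = 0.0000, f(x_0) = 0.000000, coefficient = 1
x_1 = 0.3125, f(x_1) = 0.096075, coefficient = 2
x_2 = 0.6250, f(x_2) = 0.365686, coefficient = 2
x_3 = 0.9375, f(x_3) = 0.755701, coefficient = 2
x_4 = 1.2500, f(x_4) = 1.186231, coefficient = 1

I ≈ (0.312500/2) × 3.621154 = 0.565805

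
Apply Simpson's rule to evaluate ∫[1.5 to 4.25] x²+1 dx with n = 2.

f(x) = x²+1
a = 1.5, b = 4.25, n = 2
h = (b - a)/n = 1.375000

Simpson's rule: (h/3)[f(x₀) + 4f(x₁) + 2f(x₂) + ... + f(xₙ)]

x_0 = 1.5000, f(x_0) = 3.250000, coefficient = 1
x_1 = 2.8750, f(x_1) = 9.265625, coefficient = 4
x_2 = 4.2500, f(x_2) = 19.062500, coefficient = 1

I ≈ (1.375000/3) × 59.375000 = 27.213542
Exact value: 27.213542
Error: 0.000000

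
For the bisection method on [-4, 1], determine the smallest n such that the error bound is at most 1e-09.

We need (b-a)/2^n ≤ 1e-09
(1 - (-4))/2^n ≤ 1e-09
5/2^n ≤ 1e-09
2^n ≥ 5000000000
n ≥ log₂(5000000000) = 32.22
n ≥ 33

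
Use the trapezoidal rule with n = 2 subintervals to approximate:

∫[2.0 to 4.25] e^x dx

f(x) = e^x
a = 2.0, b = 4.25, n = 2
h = (b - a)/n = 1.125000

Trapezoidal rule: (h/2)[f(x₀) + 2f(x₁) + 2f(x₂) + ... + f(xₙ)]

x_0 = 2.0000, f(x_0) = 7.389056, coefficient = 1
x_1 = 3.1250, f(x_1) = 22.759895, coefficient = 2
x_2 = 4.2500, f(x_2) = 70.105412, coefficient = 1

I ≈ (1.125000/2) × 123.014259 = 69.195520
Exact value: 62.716356
Error: 6.479164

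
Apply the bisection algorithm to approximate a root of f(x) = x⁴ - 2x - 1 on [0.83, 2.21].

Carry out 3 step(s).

f(x) = x⁴ - 2x - 1
Initial interval: [0.83, 2.21]

Iteration 1:
  c_1 = (0.830000 + 2.210000)/2 = 1.520000
  f(c_1) = f(1.520000) = 1.297948
  f(a) × f(c) < 0, new interval: [0.830000, 1.520000]
Iteration 2:
  c_2 = (0.830000 + 1.520000)/2 = 1.175000
  f(c_2) = f(1.175000) = -1.443875
  f(a) × f(c) ≥ 0, new interval: [1.175000, 1.520000]
Iteration 3:
  c_3 = (1.175000 + 1.520000)/2 = 1.347500
  f(c_3) = f(1.347500) = -0.398029
  f(a) × f(c) ≥ 0, new interval: [1.347500, 1.520000]

After 3 iteration(s), the approximation is c_3 = 1.347500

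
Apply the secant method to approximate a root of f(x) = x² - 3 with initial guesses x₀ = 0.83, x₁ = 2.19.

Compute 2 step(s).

f(x) = x² - 3
x₀ = 0.83, x₁ = 2.19

Secant formula: x_{n+1} = x_n - f(x_n)(x_n - x_{n-1})/(f(x_n) - f(x_{n-1}))

Iteration 1:
  f(0.830000) = -2.311100
  f(2.190000) = 1.796100
  x_2 = 2.190000 - 1.796100×(2.190000 - 0.830000)/(1.796100 - (-2.311100))
       = 1.595265
Iteration 2:
  f(2.190000) = 1.796100
  f(1.595265) = -0.455130
  x_3 = 1.595265 - (-0.455130)×(1.595265 - 2.190000)/(-0.455130 - 1.796100)
       = 1.715502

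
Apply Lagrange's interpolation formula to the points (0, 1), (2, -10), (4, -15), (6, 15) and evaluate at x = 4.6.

Lagrange interpolation formula:
P(x) = Σ yᵢ × Lᵢ(x)
where Lᵢ(x) = Π_{j≠i} (x - xⱼ)/(xᵢ - xⱼ)

L_0(4.6) = (4.6 - 2)/(0 - 2) × (4.6 - 4)/(0 - 4) × (4.6 - 6)/(0 - 6) = 0.045500
L_1(4.6) = (4.6 - 0)/(2 - 0) × (4.6 - 4)/(2 - 4) × (4.6 - 6)/(2 - 6) = -0.241500
L_2(4.6) = (4.6 - 0)/(4 - 0) × (4.6 - 2)/(4 - 2) × (4.6 - 6)/(4 - 6) = 1.046500
L_3(4.6) = (4.6 - 0)/(6 - 0) × (4.6 - 2)/(6 - 2) × (4.6 - 4)/(6 - 4) = 0.149500

P(4.6) = 1×L_0(4.6) + (-10)×L_1(4.6) + (-15)×L_2(4.6) + 15×L_3(4.6)
P(4.6) = -10.994500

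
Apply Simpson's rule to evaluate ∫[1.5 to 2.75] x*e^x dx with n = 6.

f(x) = x*e^x
a = 1.5, b = 2.75, n = 6
h = (b - a)/n = 0.208333

Simpson's rule: (h/3)[f(x₀) + 4f(x₁) + 2f(x₂) + ... + f(xₙ)]

x_0 = 1.5000, f(x_0) = 6.722534, coefficient = 1
x_1 = 1.7083, f(x_1) = 9.429580, coefficient = 4
x_2 = 1.9167, f(x_2) = 13.029998, coefficient = 2
x_3 = 2.1250, f(x_3) = 17.792407, coefficient = 4
x_4 = 2.3333, f(x_4) = 24.061937, coefficient = 2
x_5 = 2.5417, f(x_5) = 32.281254, coefficient = 4
x_6 = 2.7500, f(x_6) = 43.017238, coefficient = 1

I ≈ (0.208333/3) × 361.936607 = 25.134487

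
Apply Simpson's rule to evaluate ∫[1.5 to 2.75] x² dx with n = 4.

f(x) = x²
a = 1.5, b = 2.75, n = 4
h = (b - a)/n = 0.312500

Simpson's rule: (h/3)[f(x₀) + 4f(x₁) + 2f(x₂) + ... + f(xₙ)]

x_0 = 1.5000, f(x_0) = 2.250000, coefficient = 1
x_1 = 1.8125, f(x_1) = 3.285156, coefficient = 4
x_2 = 2.1250, f(x_2) = 4.515625, coefficient = 2
x_3 = 2.4375, f(x_3) = 5.941406, coefficient = 4
x_4 = 2.7500, f(x_4) = 7.562500, coefficient = 1

I ≈ (0.312500/3) × 55.750000 = 5.807292
Exact value: 5.807292
Error: 0.000000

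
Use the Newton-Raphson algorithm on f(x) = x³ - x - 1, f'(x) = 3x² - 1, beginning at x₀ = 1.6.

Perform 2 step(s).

f(x) = x³ - x - 1
f'(x) = 3x² - 1
x₀ = 1.6

Newton-Raphson formula: x_{n+1} = x_n - f(x_n)/f'(x_n)

Iteration 1:
  f(1.600000) = 1.496000
  f'(1.600000) = 6.680000
  x_1 = 1.600000 - 1.496000/6.680000 = 1.376048
Iteration 2:
  f(1.376048) = 0.229510
  f'(1.376048) = 4.680524
  x_2 = 1.376048 - 0.229510/4.680524 = 1.327013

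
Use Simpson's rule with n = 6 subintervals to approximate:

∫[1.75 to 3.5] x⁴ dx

f(x) = x⁴
a = 1.75, b = 3.5, n = 6
h = (b - a)/n = 0.291667

Simpson's rule: (h/3)[f(x₀) + 4f(x₁) + 2f(x₂) + ... + f(xₙ)]

x_0 = 1.7500, f(x_0) = 9.378906, coefficient = 1
x_1 = 2.0417, f(x_1) = 17.375582, coefficient = 4
x_2 = 2.3333, f(x_2) = 29.641975, coefficient = 2
x_3 = 2.6250, f(x_3) = 47.480713, coefficient = 4
x_4 = 2.9167, f(x_4) = 72.368104, coefficient = 2
x_5 = 3.2083, f(x_5) = 105.954141, coefficient = 4
x_6 = 3.5000, f(x_6) = 150.062500, coefficient = 1

I ≈ (0.291667/3) × 1046.703306 = 101.762821
Exact value: 101.761133
Error: 0.001689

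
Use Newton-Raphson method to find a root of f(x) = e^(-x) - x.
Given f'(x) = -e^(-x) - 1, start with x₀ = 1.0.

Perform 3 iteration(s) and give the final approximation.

f(x) = e^(-x) - x
f'(x) = -e^(-x) - 1
x₀ = 1.0

Newton-Raphson formula: x_{n+1} = x_n - f(x_n)/f'(x_n)

Iteration 1:
  f(1.000000) = -0.632121
  f'(1.000000) = -1.367879
  x_1 = 1.000000 - (-0.632121)/(-1.367879) = 0.537883
Iteration 2:
  f(0.537883) = 0.046100
  f'(0.537883) = -1.583983
  x_2 = 0.537883 - 0.046100/(-1.583983) = 0.566987
Iteration 3:
  f(0.566987) = 0.000245
  f'(0.566987) = -1.567232
  x_3 = 0.566987 - 0.000245/(-1.567232) = 0.567143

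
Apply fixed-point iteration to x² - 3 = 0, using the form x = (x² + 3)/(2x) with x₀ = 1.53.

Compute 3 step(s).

Equation: x² - 3 = 0
Fixed-point form: x = (x² + 3)/(2x)
x₀ = 1.53

x_1 = g(1.530000) = 1.745392
x_2 = g(1.745392) = 1.732102
x_3 = g(1.732102) = 1.732051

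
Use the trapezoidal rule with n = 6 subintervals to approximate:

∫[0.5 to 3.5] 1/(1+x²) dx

f(x) = 1/(1+x²)
a = 0.5, b = 3.5, n = 6
h = (b - a)/n = 0.500000

Trapezoidal rule: (h/2)[f(x₀) + 2f(x₁) + 2f(x₂) + ... + f(xₙ)]

x_0 = 0.5000, f(x_0) = 0.800000, coefficient = 1
x_1 = 1.0000, f(x_1) = 0.500000, coefficient = 2
x_2 = 1.5000, f(x_2) = 0.307692, coefficient = 2
x_3 = 2.0000, f(x_3) = 0.200000, coefficient = 2
x_4 = 2.5000, f(x_4) = 0.137931, coefficient = 2
x_5 = 3.0000, f(x_5) = 0.100000, coefficient = 2
x_6 = 3.5000, f(x_6) = 0.075472, coefficient = 1

I ≈ (0.500000/2) × 3.366718 = 0.841680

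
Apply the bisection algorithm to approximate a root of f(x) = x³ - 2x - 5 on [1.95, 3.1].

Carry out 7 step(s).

f(x) = x³ - 2x - 5
Initial interval: [1.95, 3.1]

Iteration 1:
  c_1 = (1.950000 + 3.100000)/2 = 2.525000
  f(c_1) = f(2.525000) = 6.048453
  f(a) × f(c) < 0, new interval: [1.950000, 2.525000]
Iteration 2:
  c_2 = (1.950000 + 2.525000)/2 = 2.237500
  f(c_2) = f(2.237500) = 1.726834
  f(a) × f(c) < 0, new interval: [1.950000, 2.237500]
Iteration 3:
  c_3 = (1.950000 + 2.237500)/2 = 2.093750
  f(c_3) = f(2.093750) = -0.008942
  f(a) × f(c) ≥ 0, new interval: [2.093750, 2.237500]
Iteration 4:
  c_4 = (2.093750 + 2.237500)/2 = 2.165625
  f(c_4) = f(2.165625) = 0.825383
  f(a) × f(c) < 0, new interval: [2.093750, 2.165625]
Iteration 5:
  c_5 = (2.093750 + 2.165625)/2 = 2.129688
  f(c_5) = f(2.129688) = 0.399969
  f(a) × f(c) < 0, new interval: [2.093750, 2.129688]
Iteration 6:
  c_6 = (2.093750 + 2.129688)/2 = 2.111719
  f(c_6) = f(2.111719) = 0.193468
  f(a) × f(c) < 0, new interval: [2.093750, 2.111719]
Iteration 7:
  c_7 = (2.093750 + 2.111719)/2 = 2.102734
  f(c_7) = f(2.102734) = 0.091754
  f(a) × f(c) < 0, new interval: [2.093750, 2.102734]

After 7 iteration(s), the approximation is c_7 = 2.102734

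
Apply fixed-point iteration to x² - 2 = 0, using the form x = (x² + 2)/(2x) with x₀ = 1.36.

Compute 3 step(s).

Equation: x² - 2 = 0
Fixed-point form: x = (x² + 2)/(2x)
x₀ = 1.36

x_1 = g(1.360000) = 1.415294
x_2 = g(1.415294) = 1.414214
x_3 = g(1.414214) = 1.414214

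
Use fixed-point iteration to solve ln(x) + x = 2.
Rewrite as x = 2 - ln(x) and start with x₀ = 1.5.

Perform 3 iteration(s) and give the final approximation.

Equation: ln(x) + x = 2
Fixed-point form: x = 2 - ln(x)
x₀ = 1.5

x_1 = g(1.500000) = 1.594535
x_2 = g(1.594535) = 1.533418
x_3 = g(1.533418) = 1.572501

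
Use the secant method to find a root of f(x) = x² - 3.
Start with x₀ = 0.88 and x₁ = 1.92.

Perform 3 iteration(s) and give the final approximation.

f(x) = x² - 3
x₀ = 0.88, x₁ = 1.92

Secant formula: x_{n+1} = x_n - f(x_n)(x_n - x_{n-1})/(f(x_n) - f(x_{n-1}))

Iteration 1:
  f(0.880000) = -2.225600
  f(1.920000) = 0.686400
  x_2 = 1.920000 - 0.686400×(1.920000 - 0.880000)/(0.686400 - (-2.225600))
       = 1.674857
Iteration 2:
  f(1.920000) = 0.686400
  f(1.674857) = -0.194854
  x_3 = 1.674857 - (-0.194854)×(1.674857 - 1.920000)/(-0.194854 - 0.686400)
       = 1.729061
Iteration 3:
  f(1.674857) = -0.194854
  f(1.729061) = -0.010350
  x_4 = 1.729061 - (-0.010350)×(1.729061 - 1.674857)/(-0.010350 - (-0.194854))
       = 1.732101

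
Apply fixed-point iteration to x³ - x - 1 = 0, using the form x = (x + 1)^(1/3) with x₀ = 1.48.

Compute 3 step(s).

Equation: x³ - x - 1 = 0
Fixed-point form: x = (x + 1)^(1/3)
x₀ = 1.48

x_1 = g(1.480000) = 1.353580
x_2 = g(1.353580) = 1.330178
x_3 = g(1.330178) = 1.325754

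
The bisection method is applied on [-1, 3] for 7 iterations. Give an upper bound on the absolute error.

Bisection error bound: |error| ≤ (b-a)/2^n
|error| ≤ (3 - (-1))/2^7 = 4/2^7
|error| ≤ 0.0312500000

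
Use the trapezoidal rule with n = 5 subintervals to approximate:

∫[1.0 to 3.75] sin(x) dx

f(x) = sin(x)
a = 1.0, b = 3.75, n = 5
h = (b - a)/n = 0.550000

Trapezoidal rule: (h/2)[f(x₀) + 2f(x₁) + 2f(x₂) + ... + f(xₙ)]

x_0 = 1.0000, f(x_0) = 0.841471, coefficient = 1
x_1 = 1.5500, f(x_1) = 0.999784, coefficient = 2
x_2 = 2.1000, f(x_2) = 0.863209, coefficient = 2
x_3 = 2.6500, f(x_3) = 0.472031, coefficient = 2
x_4 = 3.2000, f(x_4) = -0.058374, coefficient = 2
x_5 = 3.7500, f(x_5) = -0.571561, coefficient = 1

I ≈ (0.550000/2) × 4.823209 = 1.326382
Exact value: 1.360862
Error: 0.034479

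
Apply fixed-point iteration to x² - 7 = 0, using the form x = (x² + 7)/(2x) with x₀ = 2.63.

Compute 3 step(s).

Equation: x² - 7 = 0
Fixed-point form: x = (x² + 7)/(2x)
x₀ = 2.63

x_1 = g(2.630000) = 2.645798
x_2 = g(2.645798) = 2.645751
x_3 = g(2.645751) = 2.645751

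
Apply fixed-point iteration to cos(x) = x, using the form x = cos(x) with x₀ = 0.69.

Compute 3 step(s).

Equation: cos(x) = x
Fixed-point form: x = cos(x)
x₀ = 0.69

x_1 = g(0.690000) = 0.771246
x_2 = g(0.771246) = 0.717043
x_3 = g(0.717043) = 0.753752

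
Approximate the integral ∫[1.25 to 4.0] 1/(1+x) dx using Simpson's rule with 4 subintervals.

f(x) = 1/(1+x)
a = 1.25, b = 4.0, n = 4
h = (b - a)/n = 0.687500

Simpson's rule: (h/3)[f(x₀) + 4f(x₁) + 2f(x₂) + ... + f(xₙ)]

x_0 = 1.2500, f(x_0) = 0.444444, coefficient = 1
x_1 = 1.9375, f(x_1) = 0.340426, coefficient = 4
x_2 = 2.6250, f(x_2) = 0.275862, coefficient = 2
x_3 = 3.3125, f(x_3) = 0.231884, coefficient = 4
x_4 = 4.0000, f(x_4) = 0.200000, coefficient = 1

I ≈ (0.687500/3) × 3.485407 = 0.798739
Exact value: 0.798508
Error: 0.000231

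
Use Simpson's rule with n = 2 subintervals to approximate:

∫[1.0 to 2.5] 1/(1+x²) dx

f(x) = 1/(1+x²)
a = 1.0, b = 2.5, n = 2
h = (b - a)/n = 0.750000

Simpson's rule: (h/3)[f(x₀) + 4f(x₁) + 2f(x₂) + ... + f(xₙ)]

x_0 = 1.0000, f(x_0) = 0.500000, coefficient = 1
x_1 = 1.7500, f(x_1) = 0.246154, coefficient = 4
x_2 = 2.5000, f(x_2) = 0.137931, coefficient = 1

I ≈ (0.750000/3) × 1.622546 = 0.405637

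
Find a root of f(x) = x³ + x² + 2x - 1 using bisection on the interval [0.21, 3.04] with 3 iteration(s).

f(x) = x³ + x² + 2x - 1
Initial interval: [0.21, 3.04]

Iteration 1:
  c_1 = (0.210000 + 3.040000)/2 = 1.625000
  f(c_1) = f(1.625000) = 9.181641
  f(a) × f(c) < 0, new interval: [0.210000, 1.625000]
Iteration 2:
  c_2 = (0.210000 + 1.625000)/2 = 0.917500
  f(c_2) = f(0.917500) = 2.449163
  f(a) × f(c) < 0, new interval: [0.210000, 0.917500]
Iteration 3:
  c_3 = (0.210000 + 0.917500)/2 = 0.563750
  f(c_3) = f(0.563750) = 0.624482
  f(a) × f(c) < 0, new interval: [0.210000, 0.563750]

After 3 iteration(s), the approximation is c_3 = 0.563750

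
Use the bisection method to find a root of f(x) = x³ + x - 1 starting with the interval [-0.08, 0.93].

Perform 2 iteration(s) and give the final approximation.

f(x) = x³ + x - 1
Initial interval: [-0.08, 0.93]

Iteration 1:
  c_1 = (-0.080000 + 0.930000)/2 = 0.425000
  f(c_1) = f(0.425000) = -0.498234
  f(a) × f(c) ≥ 0, new interval: [0.425000, 0.930000]
Iteration 2:
  c_2 = (0.425000 + 0.930000)/2 = 0.677500
  f(c_2) = f(0.677500) = -0.011523
  f(a) × f(c) ≥ 0, new interval: [0.677500, 0.930000]

After 2 iteration(s), the approximation is c_2 = 0.677500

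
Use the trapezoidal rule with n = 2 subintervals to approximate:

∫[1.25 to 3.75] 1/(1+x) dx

f(x) = 1/(1+x)
a = 1.25, b = 3.75, n = 2
h = (b - a)/n = 1.250000

Trapezoidal rule: (h/2)[f(x₀) + 2f(x₁) + 2f(x₂) + ... + f(xₙ)]

x_0 = 1.2500, f(x_0) = 0.444444, coefficient = 1
x_1 = 2.5000, f(x_1) = 0.285714, coefficient = 2
x_2 = 3.7500, f(x_2) = 0.210526, coefficient = 1

I ≈ (1.250000/2) × 1.226399 = 0.766500
Exact value: 0.747214
Error: 0.019285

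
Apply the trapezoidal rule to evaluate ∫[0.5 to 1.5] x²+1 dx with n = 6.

f(x) = x²+1
a = 0.5, b = 1.5, n = 6
h = (b - a)/n = 0.166667

Trapezoidal rule: (h/2)[f(x₀) + 2f(x₁) + 2f(x₂) + ... + f(xₙ)]

x_0 = 0.5000, f(x_0) = 1.250000, coefficient = 1
x_1 = 0.6667, f(x_1) = 1.444444, coefficient = 2
x_2 = 0.8333, f(x_2) = 1.694444, coefficient = 2
x_3 = 1.0000, f(x_3) = 2.000000, coefficient = 2
x_4 = 1.1667, f(x_4) = 2.361111, coefficient = 2
x_5 = 1.3333, f(x_5) = 2.777778, coefficient = 2
x_6 = 1.5000, f(x_6) = 3.250000, coefficient = 1

I ≈ (0.166667/2) × 25.055556 = 2.087963
Exact value: 2.083333
Error: 0.004630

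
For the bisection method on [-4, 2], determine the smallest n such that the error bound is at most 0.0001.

We need (b-a)/2^n ≤ 0.0001
(2 - (-4))/2^n ≤ 0.0001
6/2^n ≤ 0.0001
2^n ≥ 60000
n ≥ log₂(60000) = 15.87
n ≥ 16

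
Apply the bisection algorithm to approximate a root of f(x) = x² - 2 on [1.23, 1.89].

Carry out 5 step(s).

f(x) = x² - 2
Initial interval: [1.23, 1.89]

Iteration 1:
  c_1 = (1.230000 + 1.890000)/2 = 1.560000
  f(c_1) = f(1.560000) = 0.433600
  f(a) × f(c) < 0, new interval: [1.230000, 1.560000]
Iteration 2:
  c_2 = (1.230000 + 1.560000)/2 = 1.395000
  f(c_2) = f(1.395000) = -0.053975
  f(a) × f(c) ≥ 0, new interval: [1.395000, 1.560000]
Iteration 3:
  c_3 = (1.395000 + 1.560000)/2 = 1.477500
  f(c_3) = f(1.477500) = 0.183006
  f(a) × f(c) < 0, new interval: [1.395000, 1.477500]
Iteration 4:
  c_4 = (1.395000 + 1.477500)/2 = 1.436250
  f(c_4) = f(1.436250) = 0.062814
  f(a) × f(c) < 0, new interval: [1.395000, 1.436250]
Iteration 5:
  c_5 = (1.395000 + 1.436250)/2 = 1.415625
  f(c_5) = f(1.415625) = 0.003994
  f(a) × f(c) < 0, new interval: [1.395000, 1.415625]

After 5 iteration(s), the approximation is c_5 = 1.415625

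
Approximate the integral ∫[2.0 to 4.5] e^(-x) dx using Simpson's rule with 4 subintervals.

f(x) = e^(-x)
a = 2.0, b = 4.5, n = 4
h = (b - a)/n = 0.625000

Simpson's rule: (h/3)[f(x₀) + 4f(x₁) + 2f(x₂) + ... + f(xₙ)]

x_0 = 2.0000, f(x_0) = 0.135335, coefficient = 1
x_1 = 2.6250, f(x_1) = 0.072440, coefficient = 4
x_2 = 3.2500, f(x_2) = 0.038774, coefficient = 2
x_3 = 3.8750, f(x_3) = 0.020754, coefficient = 4
x_4 = 4.5000, f(x_4) = 0.011109, coefficient = 1

I ≈ (0.625000/3) × 0.596769 = 0.124327
Exact value: 0.124226
Error: 0.000101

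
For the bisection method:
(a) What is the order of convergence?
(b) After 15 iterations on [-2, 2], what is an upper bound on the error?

(a) Bisection has linear (order 1) convergence; the error is halved each step.

(b) Error bound = (b-a)/2^n = (2 - (-2))/2^{15}
    = 4/2^{15}

(a) 1 (linear); (b) error ≤ 1.22e-04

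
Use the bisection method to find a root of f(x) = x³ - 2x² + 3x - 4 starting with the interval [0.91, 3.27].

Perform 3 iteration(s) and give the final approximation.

f(x) = x³ - 2x² + 3x - 4
Initial interval: [0.91, 3.27]

Iteration 1:
  c_1 = (0.910000 + 3.270000)/2 = 2.090000
  f(c_1) = f(2.090000) = 2.663129
  f(a) × f(c) < 0, new interval: [0.910000, 2.090000]
Iteration 2:
  c_2 = (0.910000 + 2.090000)/2 = 1.500000
  f(c_2) = f(1.500000) = -0.625000
  f(a) × f(c) ≥ 0, new interval: [1.500000, 2.090000]
Iteration 3:
  c_3 = (1.500000 + 2.090000)/2 = 1.795000
  f(c_3) = f(1.795000) = 0.724485
  f(a) × f(c) < 0, new interval: [1.500000, 1.795000]

After 3 iteration(s), the approximation is c_3 = 1.795000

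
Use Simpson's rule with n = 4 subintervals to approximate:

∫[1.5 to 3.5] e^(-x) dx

f(x) = e^(-x)
a = 1.5, b = 3.5, n = 4
h = (b - a)/n = 0.500000

Simpson's rule: (h/3)[f(x₀) + 4f(x₁) + 2f(x₂) + ... + f(xₙ)]

x_0 = 1.5000, f(x_0) = 0.223130, coefficient = 1
x_1 = 2.0000, f(x_1) = 0.135335, coefficient = 4
x_2 = 2.5000, f(x_2) = 0.082085, coefficient = 2
x_3 = 3.0000, f(x_3) = 0.049787, coefficient = 4
x_4 = 3.5000, f(x_4) = 0.030197, coefficient = 1

I ≈ (0.500000/3) × 1.157987 = 0.192998
Exact value: 0.192933
Error: 0.000065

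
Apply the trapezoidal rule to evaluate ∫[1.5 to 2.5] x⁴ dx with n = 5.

f(x) = x⁴
a = 1.5, b = 2.5, n = 5
h = (b - a)/n = 0.200000

Trapezoidal rule: (h/2)[f(x₀) + 2f(x₁) + 2f(x₂) + ... + f(xₙ)]

x_0 = 1.5000, f(x_0) = 5.062500, coefficient = 1
x_1 = 1.7000, f(x_1) = 8.352100, coefficient = 2
x_2 = 1.9000, f(x_2) = 13.032100, coefficient = 2
x_3 = 2.1000, f(x_3) = 19.448100, coefficient = 2
x_4 = 2.3000, f(x_4) = 27.984100, coefficient = 2
x_5 = 2.5000, f(x_5) = 39.062500, coefficient = 1

I ≈ (0.200000/2) × 181.757800 = 18.175780
Exact value: 18.012500
Error: 0.163280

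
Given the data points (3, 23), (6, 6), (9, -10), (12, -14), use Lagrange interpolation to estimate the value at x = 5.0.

Lagrange interpolation formula:
P(x) = Σ yᵢ × Lᵢ(x)
where Lᵢ(x) = Π_{j≠i} (x - xⱼ)/(xᵢ - xⱼ)

L_0(5.0) = (5.0 - 6)/(3 - 6) × (5.0 - 9)/(3 - 9) × (5.0 - 12)/(3 - 12) = 0.172840
L_1(5.0) = (5.0 - 3)/(6 - 3) × (5.0 - 9)/(6 - 9) × (5.0 - 12)/(6 - 12) = 1.037037
L_2(5.0) = (5.0 - 3)/(9 - 3) × (5.0 - 6)/(9 - 6) × (5.0 - 12)/(9 - 12) = -0.259259
L_3(5.0) = (5.0 - 3)/(12 - 3) × (5.0 - 6)/(12 - 6) × (5.0 - 9)/(12 - 9) = 0.049383

P(5.0) = 23×L_0(5.0) + 6×L_1(5.0) + (-10)×L_2(5.0) + (-14)×L_3(5.0)
P(5.0) = 12.098765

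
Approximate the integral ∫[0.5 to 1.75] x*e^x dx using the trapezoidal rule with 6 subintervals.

f(x) = x*e^x
a = 0.5, b = 1.75, n = 6
h = (b - a)/n = 0.208333

Trapezoidal rule: (h/2)[f(x₀) + 2f(x₁) + 2f(x₂) + ... + f(xₙ)]

x_0 = 0.5000, f(x_0) = 0.824361, coefficient = 1
x_1 = 0.7083, f(x_1) = 1.438345, coefficient = 2
x_2 = 0.9167, f(x_2) = 2.292528, coefficient = 2
x_3 = 1.1250, f(x_3) = 3.465244, coefficient = 2
x_4 = 1.3333, f(x_4) = 5.058224, coefficient = 2
x_5 = 1.5417, f(x_5) = 7.203239, coefficient = 2
x_6 = 1.7500, f(x_6) = 10.070555, coefficient = 1

I ≈ (0.208333/2) × 49.810074 = 5.188549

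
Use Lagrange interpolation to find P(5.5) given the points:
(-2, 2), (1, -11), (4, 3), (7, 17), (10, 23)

Lagrange interpolation formula:
P(x) = Σ yᵢ × Lᵢ(x)
where Lᵢ(x) = Π_{j≠i} (x - xⱼ)/(xᵢ - xⱼ)

L_0(5.5) = (5.5 - 1)/(-2 - 1) × (5.5 - 4)/(-2 - 4) × (5.5 - 7)/(-2 - 7) × (5.5 - 10)/(-2 - 10) = 0.023438
L_1(5.5) = (5.5 - (-2))/(1 - (-2)) × (5.5 - 4)/(1 - 4) × (5.5 - 7)/(1 - 7) × (5.5 - 10)/(1 - 10) = -0.156250
L_2(5.5) = (5.5 - (-2))/(4 - (-2)) × (5.5 - 1)/(4 - 1) × (5.5 - 7)/(4 - 7) × (5.5 - 10)/(4 - 10) = 0.703125
L_3(5.5) = (5.5 - (-2))/(7 - (-2)) × (5.5 - 1)/(7 - 1) × (5.5 - 4)/(7 - 4) × (5.5 - 10)/(7 - 10) = 0.468750
L_4(5.5) = (5.5 - (-2))/(10 - (-2)) × (5.5 - 1)/(10 - 1) × (5.5 - 4)/(10 - 4) × (5.5 - 7)/(10 - 7) = -0.039062

P(5.5) = 2×L_0(5.5) + (-11)×L_1(5.5) + 3×L_2(5.5) + 17×L_3(5.5) + 23×L_4(5.5)
P(5.5) = 10.945312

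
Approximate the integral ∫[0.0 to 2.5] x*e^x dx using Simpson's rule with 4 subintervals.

f(x) = x*e^x
a = 0.0, b = 2.5, n = 4
h = (b - a)/n = 0.625000

Simpson's rule: (h/3)[f(x₀) + 4f(x₁) + 2f(x₂) + ... + f(xₙ)]

x_0 = 0.0000, f(x_0) = 0.000000, coefficient = 1
x_1 = 0.6250, f(x_1) = 1.167654, coefficient = 4
x_2 = 1.2500, f(x_2) = 4.362929, coefficient = 2
x_3 = 1.8750, f(x_3) = 12.226536, coefficient = 4
x_4 = 2.5000, f(x_4) = 30.456235, coefficient = 1

I ≈ (0.625000/3) × 92.758851 = 19.324761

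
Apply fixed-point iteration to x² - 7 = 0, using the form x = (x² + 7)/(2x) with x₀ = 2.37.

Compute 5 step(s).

Equation: x² - 7 = 0
Fixed-point form: x = (x² + 7)/(2x)
x₀ = 2.37

x_1 = g(2.370000) = 2.661793
x_2 = g(2.661793) = 2.645800
x_3 = g(2.645800) = 2.645751
x_4 = g(2.645751) = 2.645751
x_5 = g(2.645751) = 2.645751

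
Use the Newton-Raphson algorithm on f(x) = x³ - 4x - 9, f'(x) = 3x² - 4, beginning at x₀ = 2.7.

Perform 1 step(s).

f(x) = x³ - 4x - 9
f'(x) = 3x² - 4
x₀ = 2.7

Newton-Raphson formula: x_{n+1} = x_n - f(x_n)/f'(x_n)

Iteration 1:
  f(2.700000) = -0.117000
  f'(2.700000) = 17.870000
  x_1 = 2.700000 - (-0.117000)/17.870000 = 2.706547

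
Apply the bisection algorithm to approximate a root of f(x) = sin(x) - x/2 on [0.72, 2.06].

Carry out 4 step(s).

f(x) = sin(x) - x/2
Initial interval: [0.72, 2.06]

Iteration 1:
  c_1 = (0.720000 + 2.060000)/2 = 1.390000
  f(c_1) = f(1.390000) = 0.288701
  f(a) × f(c) ≥ 0, new interval: [1.390000, 2.060000]
Iteration 2:
  c_2 = (1.390000 + 2.060000)/2 = 1.725000
  f(c_2) = f(1.725000) = 0.125634
  f(a) × f(c) ≥ 0, new interval: [1.725000, 2.060000]
Iteration 3:
  c_3 = (1.725000 + 2.060000)/2 = 1.892500
  f(c_3) = f(1.892500) = 0.002448
  f(a) × f(c) ≥ 0, new interval: [1.892500, 2.060000]
Iteration 4:
  c_4 = (1.892500 + 2.060000)/2 = 1.976250
  f(c_4) = f(1.976250) = -0.069201
  f(a) × f(c) < 0, new interval: [1.892500, 1.976250]

After 4 iteration(s), the approximation is c_4 = 1.976250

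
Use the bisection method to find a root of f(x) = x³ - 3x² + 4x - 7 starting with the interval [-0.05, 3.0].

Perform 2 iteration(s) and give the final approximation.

f(x) = x³ - 3x² + 4x - 7
Initial interval: [-0.05, 3.0]

Iteration 1:
  c_1 = (-0.050000 + 3.000000)/2 = 1.475000
  f(c_1) = f(1.475000) = -4.417828
  f(a) × f(c) ≥ 0, new interval: [1.475000, 3.000000]
Iteration 2:
  c_2 = (1.475000 + 3.000000)/2 = 2.237500
  f(c_2) = f(2.237500) = -1.867385
  f(a) × f(c) ≥ 0, new interval: [2.237500, 3.000000]

After 2 iteration(s), the approximation is c_2 = 2.237500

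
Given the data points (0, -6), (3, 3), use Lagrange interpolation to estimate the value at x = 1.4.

Lagrange interpolation formula:
P(x) = Σ yᵢ × Lᵢ(x)
where Lᵢ(x) = Π_{j≠i} (x - xⱼ)/(xᵢ - xⱼ)

L_0(1.4) = (1.4 - 3)/(0 - 3) = 0.533333
L_1(1.4) = (1.4 - 0)/(3 - 0) = 0.466667

P(1.4) = (-6)×L_0(1.4) + 3×L_1(1.4)
P(1.4) = -1.800000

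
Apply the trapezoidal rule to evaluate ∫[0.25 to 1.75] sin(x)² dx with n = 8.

f(x) = sin(x)²
a = 0.25, b = 1.75, n = 8
h = (b - a)/n = 0.187500

Trapezoidal rule: (h/2)[f(x₀) + 2f(x₁) + 2f(x₂) + ... + f(xₙ)]

x_0 = 0.2500, f(x_0) = 0.061209, coefficient = 1
x_1 = 0.4375, f(x_1) = 0.179502, coefficient = 2
x_2 = 0.6250, f(x_2) = 0.342339, coefficient = 2
x_3 = 0.8125, f(x_3) = 0.527089, coefficient = 2
x_4 = 1.0000, f(x_4) = 0.708073, coefficient = 2
x_5 = 1.1875, f(x_5) = 0.860139, coefficient = 2
x_6 = 1.3750, f(x_6) = 0.962151, coefficient = 2
x_7 = 1.5625, f(x_7) = 0.999931, coefficient = 2
x_8 = 1.7500, f(x_8) = 0.968228, coefficient = 1

I ≈ (0.187500/2) × 10.187885 = 0.955114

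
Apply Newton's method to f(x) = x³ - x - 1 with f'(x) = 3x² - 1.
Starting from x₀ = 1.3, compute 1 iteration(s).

f(x) = x³ - x - 1
f'(x) = 3x² - 1
x₀ = 1.3

Newton-Raphson formula: x_{n+1} = x_n - f(x_n)/f'(x_n)

Iteration 1:
  f(1.300000) = -0.103000
  f'(1.300000) = 4.070000
  x_1 = 1.300000 - (-0.103000)/4.070000 = 1.325307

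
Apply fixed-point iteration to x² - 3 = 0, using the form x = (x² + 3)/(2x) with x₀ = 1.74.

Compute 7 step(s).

Equation: x² - 3 = 0
Fixed-point form: x = (x² + 3)/(2x)
x₀ = 1.74

x_1 = g(1.740000) = 1.732069
x_2 = g(1.732069) = 1.732051
x_3 = g(1.732051) = 1.732051
x_4 = g(1.732051) = 1.732051
x_5 = g(1.732051) = 1.732051
x_6 = g(1.732051) = 1.732051
x_7 = g(1.732051) = 1.732051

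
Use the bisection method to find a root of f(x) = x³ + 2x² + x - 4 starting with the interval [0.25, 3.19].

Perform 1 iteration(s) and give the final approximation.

f(x) = x³ + 2x² + x - 4
Initial interval: [0.25, 3.19]

Iteration 1:
  c_1 = (0.250000 + 3.190000)/2 = 1.720000
  f(c_1) = f(1.720000) = 8.725248
  f(a) × f(c) < 0, new interval: [0.250000, 1.720000]

After 1 iteration(s), the approximation is c_1 = 1.720000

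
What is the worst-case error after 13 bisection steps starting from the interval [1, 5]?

Bisection error bound: |error| ≤ (b-a)/2^n
|error| ≤ (5 - 1)/2^13 = 4/2^13
|error| ≤ 0.0004882812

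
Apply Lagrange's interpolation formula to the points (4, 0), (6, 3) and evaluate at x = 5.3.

Lagrange interpolation formula:
P(x) = Σ yᵢ × Lᵢ(x)
where Lᵢ(x) = Π_{j≠i} (x - xⱼ)/(xᵢ - xⱼ)

L_0(5.3) = (5.3 - 6)/(4 - 6) = 0.350000
L_1(5.3) = (5.3 - 4)/(6 - 4) = 0.650000

P(5.3) = 0×L_0(5.3) + 3×L_1(5.3)
P(5.3) = 1.950000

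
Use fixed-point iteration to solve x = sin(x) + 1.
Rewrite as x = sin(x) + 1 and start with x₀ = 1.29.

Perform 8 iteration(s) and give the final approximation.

Equation: x = sin(x) + 1
Fixed-point form: x = sin(x) + 1
x₀ = 1.29

x_1 = g(1.290000) = 1.960835
x_2 = g(1.960835) = 1.924894
x_3 = g(1.924894) = 1.937960
x_4 = g(1.937960) = 1.933349
x_5 = g(1.933349) = 1.934994
x_6 = g(1.934994) = 1.934410
x_7 = g(1.934410) = 1.934618
x_8 = g(1.934618) = 1.934544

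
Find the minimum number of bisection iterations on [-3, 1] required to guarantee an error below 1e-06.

We need (b-a)/2^n ≤ 1e-06
(1 - (-3))/2^n ≤ 1e-06
4/2^n ≤ 1e-06
2^n ≥ 4000000
n ≥ log₂(4000000) = 21.93
n ≥ 22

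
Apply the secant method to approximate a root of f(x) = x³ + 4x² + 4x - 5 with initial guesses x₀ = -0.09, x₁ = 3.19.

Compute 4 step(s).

f(x) = x³ + 4x² + 4x - 5
x₀ = -0.09, x₁ = 3.19

Secant formula: x_{n+1} = x_n - f(x_n)(x_n - x_{n-1})/(f(x_n) - f(x_{n-1}))

Iteration 1:
  f(-0.090000) = -5.328329
  f(3.190000) = 80.926159
  x_2 = 3.190000 - 80.926159×(3.190000 - (-0.090000))/(80.926159 - (-5.328329))
       = 0.112620
Iteration 2:
  f(3.190000) = 80.926159
  f(0.112620) = -4.497357
  x_3 = 0.112620 - (-4.497357)×(0.112620 - 3.190000)/(-4.497357 - 80.926159)
       = 0.274638
Iteration 3:
  f(0.112620) = -4.497357
  f(0.274638) = -3.579032
  x_4 = 0.274638 - (-3.579032)×(0.274638 - 0.112620)/(-3.579032 - (-4.497357))
       = 0.906075
Iteration 4:
  f(0.274638) = -3.579032
  f(0.906075) = 2.652049
  x_5 = 0.906075 - 2.652049×(0.906075 - 0.274638)/(2.652049 - (-3.579032))
       = 0.637325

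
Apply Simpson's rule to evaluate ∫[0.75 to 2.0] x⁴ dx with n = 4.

f(x) = x⁴
a = 0.75, b = 2.0, n = 4
h = (b - a)/n = 0.312500

Simpson's rule: (h/3)[f(x₀) + 4f(x₁) + 2f(x₂) + ... + f(xₙ)]

x_0 = 0.7500, f(x_0) = 0.316406, coefficient = 1
x_1 = 1.0625, f(x_1) = 1.274429, coefficient = 4
x_2 = 1.3750, f(x_2) = 3.574463, coefficient = 2
x_3 = 1.6875, f(x_3) = 8.109146, coefficient = 4
x_4 = 2.0000, f(x_4) = 16.000000, coefficient = 1

I ≈ (0.312500/3) × 60.999634 = 6.354129
Exact value: 6.352539
Error: 0.001589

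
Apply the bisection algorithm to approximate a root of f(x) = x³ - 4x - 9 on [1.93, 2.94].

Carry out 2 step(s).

f(x) = x³ - 4x - 9
Initial interval: [1.93, 2.94]

Iteration 1:
  c_1 = (1.930000 + 2.940000)/2 = 2.435000
  f(c_1) = f(2.435000) = -4.302337
  f(a) × f(c) ≥ 0, new interval: [2.435000, 2.940000]
Iteration 2:
  c_2 = (2.435000 + 2.940000)/2 = 2.687500
  f(c_2) = f(2.687500) = -0.339111
  f(a) × f(c) ≥ 0, new interval: [2.687500, 2.940000]

After 2 iteration(s), the approximation is c_2 = 2.687500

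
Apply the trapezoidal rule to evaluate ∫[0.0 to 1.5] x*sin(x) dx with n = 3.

f(x) = x*sin(x)
a = 0.0, b = 1.5, n = 3
h = (b - a)/n = 0.500000

Trapezoidal rule: (h/2)[f(x₀) + 2f(x₁) + 2f(x₂) + ... + f(xₙ)]

x_0 = 0.0000, f(x_0) = 0.000000, coefficient = 1
x_1 = 0.5000, f(x_1) = 0.239713, coefficient = 2
x_2 = 1.0000, f(x_2) = 0.841471, coefficient = 2
x_3 = 1.5000, f(x_3) = 1.496242, coefficient = 1

I ≈ (0.500000/2) × 3.658610 = 0.914652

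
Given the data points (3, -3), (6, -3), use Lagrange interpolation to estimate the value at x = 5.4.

Lagrange interpolation formula:
P(x) = Σ yᵢ × Lᵢ(x)
where Lᵢ(x) = Π_{j≠i} (x - xⱼ)/(xᵢ - xⱼ)

L_0(5.4) = (5.4 - 6)/(3 - 6) = 0.200000
L_1(5.4) = (5.4 - 3)/(6 - 3) = 0.800000

P(5.4) = (-3)×L_0(5.4) + (-3)×L_1(5.4)
P(5.4) = -3.000000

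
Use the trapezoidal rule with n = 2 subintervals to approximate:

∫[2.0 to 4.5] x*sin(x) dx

f(x) = x*sin(x)
a = 2.0, b = 4.5, n = 2
h = (b - a)/n = 1.250000

Trapezoidal rule: (h/2)[f(x₀) + 2f(x₁) + 2f(x₂) + ... + f(xₙ)]

x_0 = 2.0000, f(x_0) = 1.818595, coefficient = 1
x_1 = 3.2500, f(x_1) = -0.351634, coefficient = 2
x_2 = 4.5000, f(x_2) = -4.398886, coefficient = 1

I ≈ (1.250000/2) × -3.283559 = -2.052224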